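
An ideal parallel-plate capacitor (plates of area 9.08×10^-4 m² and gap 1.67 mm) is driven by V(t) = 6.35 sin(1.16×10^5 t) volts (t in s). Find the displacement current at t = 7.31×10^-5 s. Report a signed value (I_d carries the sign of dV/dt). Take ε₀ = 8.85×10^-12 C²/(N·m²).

-2.08×10^-6 A

dV/dt = (6.35)(1.16×10^5)·cos(8.4796) = -4.314×10^5 V/s.
I_d = C dV/dt with C = ε₀A/d = (8.85×10^-12)(9.08×10^-4)/(1.67×10^-3) = 4.812×10^-12 F, so I_d = (4.812×10^-12)(-4.314×10^5) = -2.08×10^-6 A.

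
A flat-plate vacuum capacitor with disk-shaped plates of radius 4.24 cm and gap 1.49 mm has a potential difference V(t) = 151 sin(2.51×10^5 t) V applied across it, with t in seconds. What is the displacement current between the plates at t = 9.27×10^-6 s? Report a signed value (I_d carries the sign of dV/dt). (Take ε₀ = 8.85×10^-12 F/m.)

-8.72×10^-4 A

C = ε₀A/d = (8.85×10^-12)(5.648×10^-3)/(1.49×10^-3) = 3.355×10^-11 F. dV/dt = V₀ω·cos(ωt); at ωt = 2.32677 rad this factor is -0.6860.
I_d = C dV/dt = (3.355×10^-11)(151)(2.51×10^5)(-0.6860) = -8.72×10^-4 A.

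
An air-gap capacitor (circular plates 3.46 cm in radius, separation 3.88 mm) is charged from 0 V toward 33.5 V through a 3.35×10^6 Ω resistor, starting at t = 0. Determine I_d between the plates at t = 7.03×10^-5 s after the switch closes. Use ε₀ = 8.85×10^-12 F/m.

8.66×10^-7 A

C = ε₀A/d = (8.85×10^-12)(3.761×10^-3)/(3.88×10^-3) = 8.579×10^-12 F and τ = RC = 2.874×10^-5 s. I_d in the gap equals the RC charging current.
I_d(t) = (V₀/R) e^(−t/τ) = 1.000×10^-5 · e^(−2.446) = 8.66×10^-7 A.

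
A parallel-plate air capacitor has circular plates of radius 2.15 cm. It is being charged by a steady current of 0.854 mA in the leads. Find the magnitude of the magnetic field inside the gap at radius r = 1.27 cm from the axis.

4.69×10^-9 T

Between the plates the displacement current equals the wire current: I_d = 0.854 mA = 8.54×10^-4 A.
∮B·dl = μ₀ I_d,enc with I_d,enc = I_d r²/R² = 2.980×10^-4 A; so B = μ₀ I_d,enc/(2πr) = 4.69×10^-9 T.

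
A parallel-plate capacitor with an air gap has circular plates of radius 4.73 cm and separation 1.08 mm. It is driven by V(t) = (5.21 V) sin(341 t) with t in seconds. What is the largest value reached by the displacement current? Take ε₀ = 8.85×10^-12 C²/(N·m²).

The displacement current equals the conduction current C dV/dt, which peaks at C V₀ ω.
With C = ε₀A/d = (8.85×10^-12)(7.029×10^-3)/(1.08×10^-3) = 5.760×10^-11 F and ω = 341 rad/s, I_d,max = (5.760×10^-11)(5.21)(341) = 1.02×10^-7 A.

1.02×10^-7 A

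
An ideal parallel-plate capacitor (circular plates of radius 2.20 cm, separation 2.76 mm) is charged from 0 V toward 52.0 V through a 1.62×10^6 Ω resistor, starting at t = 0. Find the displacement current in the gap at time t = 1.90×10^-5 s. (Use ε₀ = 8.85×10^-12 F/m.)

With C = ε₀A/d = (8.85×10^-12)(1.521×10^-3)/(2.76×10^-3) = 4.877×10^-12 F, the time constant is τ = RC = 7.901×10^-6 s, so t/τ = 2.405 and e^(−t/τ) = 0.09027.
I_d = I_cond = (V₀/R) e^(−t/τ) = (3.210×10^-5)(0.09027) = 2.90×10^-6 A.

2.90×10^-6 A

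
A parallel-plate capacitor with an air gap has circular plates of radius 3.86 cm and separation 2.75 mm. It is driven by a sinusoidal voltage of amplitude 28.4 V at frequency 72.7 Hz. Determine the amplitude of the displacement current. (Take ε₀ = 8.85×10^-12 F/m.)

(dE/dt)_max = V₀ω/d = 4.717×10^6 V/(m·s); ω = 2πf = 456.8 rad/s.
I_d,max = ε₀ A (dE/dt)_max = (8.85×10^-12)(4.681×10^-3)(4.717×10^6) = 1.95×10^-7 A.

1.95×10^-7 A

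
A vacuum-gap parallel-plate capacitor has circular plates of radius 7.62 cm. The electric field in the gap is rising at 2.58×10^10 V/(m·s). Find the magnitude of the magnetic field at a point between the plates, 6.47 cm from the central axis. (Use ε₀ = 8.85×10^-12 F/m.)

I_d = ε₀ dΦ_E/dt = ε₀ πR² (dE/dt) = (8.85×10^-12)(0.01824)(2.58×10^10) = 4.165×10^-3 A through the full plate area.
An Ampèrian loop of radius r encloses a fraction (r/R)² of I_d. Then B·2πr = μ₀ I_d (r/R)², giving B = μ₀ I_d r/(2πR²) = 9.28×10^-9 T.

9.28×10^-9 T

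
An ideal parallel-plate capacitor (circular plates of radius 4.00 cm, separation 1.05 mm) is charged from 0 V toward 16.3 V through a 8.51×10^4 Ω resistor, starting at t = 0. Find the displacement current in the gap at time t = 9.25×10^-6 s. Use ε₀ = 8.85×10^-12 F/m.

1.47×10^-5 A

C = ε₀A/d = (8.85×10^-12)(5.027×10^-3)/(1.05×10^-3) = 4.237×10^-11 F, so τ = RC = 3.606×10^-6 s.
The conduction current is I(t) = (V₀/R) e^(−t/τ), and the displacement current between the plates equals it.
t/τ = 2.565; I_d = (16.3/8.51×10^4) · e^(−2.565) = (1.915×10^-4)(0.07692) = 1.47×10^-5 A.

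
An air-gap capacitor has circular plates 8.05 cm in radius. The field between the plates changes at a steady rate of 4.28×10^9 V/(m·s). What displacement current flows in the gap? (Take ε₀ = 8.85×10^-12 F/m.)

7.71×10^-4 A

The displacement current is ε₀ times dΦ_E/dt = ε₀ A dE/dt = (8.85×10^-12)(0.02036)(4.28×10^9) = 7.71×10^-4 A.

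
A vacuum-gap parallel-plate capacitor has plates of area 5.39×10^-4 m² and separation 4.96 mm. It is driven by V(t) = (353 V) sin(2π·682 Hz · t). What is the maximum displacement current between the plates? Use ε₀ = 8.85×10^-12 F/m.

(dE/dt)_max = V₀ω/d = 3.050×10^8 V/(m·s); ω = 2πf = 4285 rad/s.
I_d,max = ε₀ A (dE/dt)_max = (8.85×10^-12)(5.39×10^-4)(3.050×10^8) = 1.45×10^-6 A.

1.45×10^-6 A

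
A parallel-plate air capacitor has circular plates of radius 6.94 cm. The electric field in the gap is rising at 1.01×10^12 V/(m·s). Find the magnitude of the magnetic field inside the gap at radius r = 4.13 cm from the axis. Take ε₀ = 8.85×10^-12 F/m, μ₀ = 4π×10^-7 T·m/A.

Total displacement current: I_d = ε₀(πR²)(dE/dt) = (8.85×10^-12)(0.01513)(1.01×10^12) = 0.1352 A.
An Ampèrian loop of radius r encloses a fraction (r/R)² of I_d. Then B·2πr = μ₀ I_d (r/R)², giving B = μ₀ I_d r/(2πR²) = 2.32×10^-7 T.

2.32×10^-7 T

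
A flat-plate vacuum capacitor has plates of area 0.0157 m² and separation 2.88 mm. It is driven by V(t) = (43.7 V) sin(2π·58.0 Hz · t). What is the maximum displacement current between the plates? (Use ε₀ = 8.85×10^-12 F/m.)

7.68×10^-7 A

(dE/dt)_max = V₀ω/d = 5.529×10^6 V/(m·s); ω = 2πf = 364.4 rad/s.
I_d,max = ε₀ A (dE/dt)_max = (8.85×10^-12)(0.0157)(5.529×10^6) = 7.68×10^-7 A.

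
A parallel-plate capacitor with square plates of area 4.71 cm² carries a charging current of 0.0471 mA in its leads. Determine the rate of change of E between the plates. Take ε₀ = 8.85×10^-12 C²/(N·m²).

1.13×10^10 V/(m·s)

The displacement current between the plates equals the conduction current, I_d = 0.0471 mA.
Inverting I_d = ε₀ A dE/dt gives dE/dt = 4.71×10^-5 / (8.85×10^-12 · 4.71×10^-4) = 1.13×10^10 V/(m·s).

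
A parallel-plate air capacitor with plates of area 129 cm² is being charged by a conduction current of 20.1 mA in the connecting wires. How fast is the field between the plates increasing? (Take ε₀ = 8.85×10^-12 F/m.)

1.76×10^11 V/(m·s)

By continuity, I_d in the gap equals the 20.1 mA flowing in the wire.
Since I_d = ε₀ A dE/dt, dE/dt = I_d/(ε₀A) = (0.0201)/((8.85×10^-12)(0.0129)) = 1.76×10^11 V/(m·s).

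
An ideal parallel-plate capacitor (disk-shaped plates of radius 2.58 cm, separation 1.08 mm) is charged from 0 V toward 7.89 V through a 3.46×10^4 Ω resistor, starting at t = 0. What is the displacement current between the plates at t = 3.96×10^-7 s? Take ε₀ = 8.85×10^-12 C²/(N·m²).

C = ε₀A/d = (8.85×10^-12)(2.091×10^-3)/(1.08×10^-3) = 1.713×10^-11 F, so τ = RC = 5.927×10^-7 s.
The conduction current is I(t) = (V₀/R) e^(−t/τ), and the displacement current between the plates equals it.
t/τ = 0.6681; I_d = (7.89/3.46×10^4) · e^(−0.6681) = (2.280×10^-4)(0.5127) = 1.17×10^-4 A.

1.17×10^-4 A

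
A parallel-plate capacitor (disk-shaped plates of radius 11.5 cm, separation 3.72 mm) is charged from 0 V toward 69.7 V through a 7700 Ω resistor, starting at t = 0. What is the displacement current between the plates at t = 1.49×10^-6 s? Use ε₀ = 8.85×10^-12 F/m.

C = ε₀A/d = (8.85×10^-12)(0.04155)/(3.72×10^-3) = 9.885×10^-11 F, so τ = RC = 7.611×10^-7 s.
The conduction current is I(t) = (V₀/R) e^(−t/τ), and the displacement current between the plates equals it.
t/τ = 1.958; I_d = (69.7/7700) · e^(−1.958) = (9.052×10^-3)(0.1411) = 1.28×10^-3 A.

1.28×10^-3 A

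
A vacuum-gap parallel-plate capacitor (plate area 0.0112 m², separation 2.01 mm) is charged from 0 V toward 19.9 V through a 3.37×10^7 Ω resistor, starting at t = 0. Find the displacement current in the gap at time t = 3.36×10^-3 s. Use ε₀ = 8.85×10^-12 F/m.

C = ε₀A/d = (8.85×10^-12)(0.0112)/(2.01×10^-3) = 4.931×10^-11 F, so τ = RC = 1.662×10^-3 s.
The conduction current is I(t) = (V₀/R) e^(−t/τ), and the displacement current between the plates equals it.
t/τ = 2.022; I_d = (19.9/3.37×10^7) · e^(−2.022) = (5.905×10^-7)(0.1324) = 7.82×10^-8 A.

7.82×10^-8 A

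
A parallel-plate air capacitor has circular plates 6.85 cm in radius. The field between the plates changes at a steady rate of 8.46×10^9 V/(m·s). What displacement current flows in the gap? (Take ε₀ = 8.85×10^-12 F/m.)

The displacement current is ε₀ times dΦ_E/dt = ε₀ A dE/dt = (8.85×10^-12)(0.01474)(8.46×10^9) = 1.10×10^-3 A.

1.10×10^-3 A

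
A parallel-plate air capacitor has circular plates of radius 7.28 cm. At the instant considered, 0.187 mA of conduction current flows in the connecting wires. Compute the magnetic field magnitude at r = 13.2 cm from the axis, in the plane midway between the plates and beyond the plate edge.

2.83×10^-10 T

By continuity the displacement current in the gap matches the conduction current: I_d = 1.87×10^-4 A.
For r ≥ R the full I_d is enclosed: B = μ₀ I_d/(2πr) = (4π×10^-7)(1.87×10^-4)/(2π·0.132) = 2.83×10^-10 T.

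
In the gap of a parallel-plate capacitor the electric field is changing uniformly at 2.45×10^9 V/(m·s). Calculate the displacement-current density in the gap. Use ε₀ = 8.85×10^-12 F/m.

0.0217 A/m²

The displacement-current density is ε₀ ∂E/∂t = (8.85×10^-12)(2.45×10^9) = 0.0217 A/m².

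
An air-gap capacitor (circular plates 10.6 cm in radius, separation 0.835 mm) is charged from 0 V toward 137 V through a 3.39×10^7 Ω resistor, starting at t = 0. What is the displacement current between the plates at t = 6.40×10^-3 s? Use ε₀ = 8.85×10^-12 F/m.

C = ε₀A/d = (8.85×10^-12)(0.03530)/(8.35×10^-4) = 3.741×10^-10 F, so τ = RC = 0.01268 s.
The conduction current is I(t) = (V₀/R) e^(−t/τ), and the displacement current between the plates equals it.
t/τ = 0.5047; I_d = (137/3.39×10^7) · e^(−0.5047) = (4.041×10^-6)(0.6037) = 2.44×10^-6 A.

2.44×10^-6 A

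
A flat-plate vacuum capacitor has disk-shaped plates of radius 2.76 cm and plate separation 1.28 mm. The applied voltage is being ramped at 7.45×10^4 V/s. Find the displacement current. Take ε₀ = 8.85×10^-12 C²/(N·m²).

E = V/d so dE/dt = (dV/dt)/d = 5.820×10^7 V/(m·s), and I_d = ε₀ A dE/dt = (8.85×10^-12)(2.393×10^-3)(5.820×10^7) = 1.23×10^-6 A.

1.23×10^-6 A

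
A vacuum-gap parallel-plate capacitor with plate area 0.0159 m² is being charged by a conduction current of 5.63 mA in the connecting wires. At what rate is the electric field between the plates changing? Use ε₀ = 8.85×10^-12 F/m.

Charge continuity gives I_d = I = 5.63×10^-3 A between the plates.
Since I_d = ε₀ A dE/dt, dE/dt = I_d/(ε₀A) = (5.63×10^-3)/((8.85×10^-12)(0.0159)) = 4.00×10^10 V/(m·s).

4.00×10^10 V/(m·s)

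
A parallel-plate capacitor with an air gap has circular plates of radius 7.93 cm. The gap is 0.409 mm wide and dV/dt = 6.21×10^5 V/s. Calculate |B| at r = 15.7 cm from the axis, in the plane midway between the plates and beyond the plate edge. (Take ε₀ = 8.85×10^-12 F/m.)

With E = V/d, dE/dt = 1.518×10^9 V/(m·s) and πR² = 0.01976 m², giving I_d = ε₀ πR² dE/dt = 2.655×10^-4 A.
For r ≥ R the full I_d is enclosed: B = μ₀ I_d/(2πr) = (4π×10^-7)(2.655×10^-4)/(2π·0.157) = 3.38×10^-10 T.

3.38×10^-10 T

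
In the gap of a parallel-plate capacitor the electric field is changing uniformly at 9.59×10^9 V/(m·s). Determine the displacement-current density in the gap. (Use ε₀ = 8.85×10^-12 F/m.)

0.0849 A/m²

J_d = ε₀ dE/dt = (8.85×10^-12)(9.59×10^9) = 0.0849 A/m².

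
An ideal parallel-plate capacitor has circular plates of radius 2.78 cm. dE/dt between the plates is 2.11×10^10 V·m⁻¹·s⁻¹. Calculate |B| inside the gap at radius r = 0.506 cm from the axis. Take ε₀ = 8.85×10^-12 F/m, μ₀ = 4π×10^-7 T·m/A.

Total displacement current: I_d = ε₀(πR²)(dE/dt) = (8.85×10^-12)(2.428×10^-3)(2.11×10^10) = 4.534×10^-4 A.
∮B·dl = μ₀ I_d,enc with I_d,enc = I_d r²/R² = 1.502×10^-5 A; so B = μ₀ I_d,enc/(2πr) = 5.94×10^-10 T.

5.94×10^-10 T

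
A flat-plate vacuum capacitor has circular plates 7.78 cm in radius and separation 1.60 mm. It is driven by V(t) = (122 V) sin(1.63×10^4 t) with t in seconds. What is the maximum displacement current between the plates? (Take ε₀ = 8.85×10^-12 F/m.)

2.09×10^-4 A

C = ε₀A/d = (8.85×10^-12)(0.01902)/(1.60×10^-3) = 1.052×10^-10 F; ω = 1.63×10^4 rad/s.
I_d = C dV/dt, so |I_d|_max = C V₀ ω = (1.052×10^-10)(122)(1.63×10^4) = 2.09×10^-4 A.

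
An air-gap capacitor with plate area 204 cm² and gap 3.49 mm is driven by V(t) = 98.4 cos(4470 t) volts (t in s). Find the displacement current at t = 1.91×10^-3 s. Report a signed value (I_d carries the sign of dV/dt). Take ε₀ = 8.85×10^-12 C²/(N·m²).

dE/dt = (V₀ω/d)·−sin(ωt) with ωt = 8.5377 rad: (98.4)(4470)(-0.7752)/(3.49×10^-3) = -9.770×10^7 V/(m·s).
I_d = ε₀ A dE/dt = (8.85×10^-12)(0.0204)(-9.770×10^7) = -1.76×10^-5 A.

-1.76×10^-5 A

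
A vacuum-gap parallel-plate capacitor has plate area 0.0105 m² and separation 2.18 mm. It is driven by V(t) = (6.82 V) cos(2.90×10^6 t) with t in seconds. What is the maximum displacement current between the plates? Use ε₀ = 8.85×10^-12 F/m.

The displacement current equals the conduction current C dV/dt, which peaks at C V₀ ω.
With C = ε₀A/d = (8.85×10^-12)(0.0105)/(2.18×10^-3) = 4.263×10^-11 F and ω = 2.90×10^6 rad/s, I_d,max = (4.263×10^-11)(6.82)(2.90×10^6) = 8.43×10^-4 A.

8.43×10^-4 A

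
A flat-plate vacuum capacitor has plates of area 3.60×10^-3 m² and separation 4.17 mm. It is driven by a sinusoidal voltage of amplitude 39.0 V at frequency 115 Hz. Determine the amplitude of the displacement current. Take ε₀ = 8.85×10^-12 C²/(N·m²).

2.15×10^-7 A

(dE/dt)_max = V₀ω/d = 6.758×10^6 V/(m·s); ω = 2πf = 722.6 rad/s.
I_d,max = ε₀ A (dE/dt)_max = (8.85×10^-12)(3.60×10^-3)(6.758×10^6) = 2.15×10^-7 A.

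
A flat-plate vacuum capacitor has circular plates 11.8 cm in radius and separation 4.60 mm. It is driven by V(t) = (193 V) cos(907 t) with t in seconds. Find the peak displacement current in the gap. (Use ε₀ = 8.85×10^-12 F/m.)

1.47×10^-5 A

The displacement current equals the conduction current C dV/dt, which peaks at C V₀ ω.
With C = ε₀A/d = (8.85×10^-12)(0.04374)/(4.60×10^-3) = 8.415×10^-11 F and ω = 907 rad/s, I_d,max = (8.415×10^-11)(193)(907) = 1.47×10^-5 A.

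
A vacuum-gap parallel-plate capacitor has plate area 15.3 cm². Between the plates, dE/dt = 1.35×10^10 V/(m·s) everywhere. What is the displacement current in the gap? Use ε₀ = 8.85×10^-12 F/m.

1.83×10^-4 A

With a uniform field, Φ_E = EA, so I_d = ε₀ A dE/dt = 1.83×10^-4 A.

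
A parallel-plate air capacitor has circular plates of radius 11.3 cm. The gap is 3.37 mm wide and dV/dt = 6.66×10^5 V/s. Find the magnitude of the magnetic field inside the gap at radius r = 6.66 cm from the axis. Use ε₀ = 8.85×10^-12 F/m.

7.32×10^-11 T

dE/dt = (dV/dt)/d = 1.976×10^8 V/(m·s); I_d = ε₀(πR²)(dE/dt) = (8.85×10^-12)(0.04011)(1.976×10^8) = 7.014×10^-5 A.
∮B·dl = μ₀ I_d,enc with I_d,enc = I_d r²/R² = 2.436×10^-5 A; so B = μ₀ I_d,enc/(2πr) = 7.32×10^-11 T.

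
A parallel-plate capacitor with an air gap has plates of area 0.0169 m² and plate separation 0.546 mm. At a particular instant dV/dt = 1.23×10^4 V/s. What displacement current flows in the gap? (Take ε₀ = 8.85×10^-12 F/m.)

The field between the plates is E = V/d, so dE/dt = (1.23×10^4)/(5.46×10^-4 m) = 2.253×10^7 V/(m·s).
I_d = ε₀ A (dE/dt) = (8.85×10^-12)(0.0169)(2.253×10^7) = 3.37×10^-6 A.

3.37×10^-6 A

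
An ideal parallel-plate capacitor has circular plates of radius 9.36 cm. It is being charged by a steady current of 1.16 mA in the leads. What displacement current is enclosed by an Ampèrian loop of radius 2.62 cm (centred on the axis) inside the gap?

9.09×10^-5 A

Between the plates the displacement current equals the wire current: I_d = 1.16 mA = 1.16×10^-3 A.
The field is uniform, so I_d,enc = I_d (r/R)² = (1.16×10^-3)(2.62/9.36)² = 9.09×10^-5 A.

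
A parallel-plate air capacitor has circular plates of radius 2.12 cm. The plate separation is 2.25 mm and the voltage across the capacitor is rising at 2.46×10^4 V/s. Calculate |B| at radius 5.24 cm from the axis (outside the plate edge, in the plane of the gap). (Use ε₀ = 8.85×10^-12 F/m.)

I_d = C dV/dt with C = ε₀πR²/d = 5.554×10^-12 F, so I_d = (5.554×10^-12)(2.46×10^4) = 1.366×10^-7 A.
For r ≥ R the full I_d is enclosed: B = μ₀ I_d/(2πr) = (4π×10^-7)(1.366×10^-7)/(2π·0.0524) = 5.21×10^-13 T.

5.21×10^-13 T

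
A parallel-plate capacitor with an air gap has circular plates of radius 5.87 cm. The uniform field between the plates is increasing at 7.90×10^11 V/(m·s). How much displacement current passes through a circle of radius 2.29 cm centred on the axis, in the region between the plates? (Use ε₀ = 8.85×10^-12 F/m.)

I_d = ε₀ dΦ_E/dt = ε₀ πR² (dE/dt) = (8.85×10^-12)(0.01082)(7.90×10^11) = 0.07565 A through the full plate area.
The field is uniform, so I_d,enc = I_d (r/R)² = (0.07565)(2.29/5.87)² = 0.0115 A.

0.0115 A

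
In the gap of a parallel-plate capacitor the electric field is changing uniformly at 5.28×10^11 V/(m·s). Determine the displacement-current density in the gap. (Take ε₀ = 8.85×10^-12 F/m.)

J_d = ε₀ ∂E/∂t, so J_d = 4.67 A/m².

4.67 A/m²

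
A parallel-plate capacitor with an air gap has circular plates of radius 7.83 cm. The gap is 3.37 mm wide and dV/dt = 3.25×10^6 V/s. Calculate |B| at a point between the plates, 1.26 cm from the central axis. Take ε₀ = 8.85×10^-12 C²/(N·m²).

dE/dt = (dV/dt)/d = 9.644×10^8 V/(m·s); I_d = ε₀(πR²)(dE/dt) = (8.85×10^-12)(0.01926)(9.644×10^8) = 1.644×10^-4 A.
∮B·dl = μ₀ I_d,enc with I_d,enc = I_d r²/R² = 4.257×10^-6 A; so B = μ₀ I_d,enc/(2πr) = 6.76×10^-11 T.

6.76×10^-11 T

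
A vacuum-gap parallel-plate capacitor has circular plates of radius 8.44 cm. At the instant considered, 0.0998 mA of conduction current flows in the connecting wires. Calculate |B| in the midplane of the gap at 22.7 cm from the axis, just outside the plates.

8.79×10^-11 T

Between the plates the displacement current equals the wire current: I_d = 0.0998 mA = 9.98×10^-5 A.
With r > R the enclosed displacement current is the full I_d; B = μ₀ I_d / (2πr) = 8.79×10^-11 T.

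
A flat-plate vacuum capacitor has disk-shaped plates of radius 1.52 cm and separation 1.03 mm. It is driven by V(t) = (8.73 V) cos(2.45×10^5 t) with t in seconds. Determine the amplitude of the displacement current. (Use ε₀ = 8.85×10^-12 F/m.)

The displacement current equals the conduction current C dV/dt, which peaks at C V₀ ω.
With C = ε₀A/d = (8.85×10^-12)(7.258×10^-4)/(1.03×10^-3) = 6.236×10^-12 F and ω = 2.45×10^5 rad/s, I_d,max = (6.236×10^-12)(8.73)(2.45×10^5) = 1.33×10^-5 A.

1.33×10^-5 A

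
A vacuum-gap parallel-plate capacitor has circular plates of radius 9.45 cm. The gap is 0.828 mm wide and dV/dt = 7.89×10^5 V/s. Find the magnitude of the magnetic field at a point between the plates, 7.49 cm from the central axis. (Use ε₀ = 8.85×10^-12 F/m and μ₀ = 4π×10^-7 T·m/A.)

3.97×10^-10 T

With E = V/d, dE/dt = 9.529×10^8 V/(m·s) and πR² = 0.02806 m², giving I_d = ε₀ πR² dE/dt = 2.366×10^-4 A.
For r < R the Ampère–Maxwell law gives B(2πr) = μ₀ I_d (r²/R²), so B = μ₀ I_d r/(2πR²) = (4π×10^-7)(2.366×10^-4)(0.0749)/(2π·0.0945²) = 3.97×10^-10 T.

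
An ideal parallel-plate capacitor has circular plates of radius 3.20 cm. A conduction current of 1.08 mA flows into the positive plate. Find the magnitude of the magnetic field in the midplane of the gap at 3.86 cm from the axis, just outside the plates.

By continuity the displacement current in the gap matches the conduction current: I_d = 1.08×10^-3 A.
Outside the plates the loop encloses all of I_d, so B·2πr = μ₀ I_d and B = 5.60×10^-9 T.

5.60×10^-9 T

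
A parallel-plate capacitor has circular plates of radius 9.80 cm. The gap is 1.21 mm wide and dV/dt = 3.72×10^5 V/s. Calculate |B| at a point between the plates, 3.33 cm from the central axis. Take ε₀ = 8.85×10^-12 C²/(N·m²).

5.69×10^-11 T

With E = V/d, dE/dt = 3.074×10^8 V/(m·s) and πR² = 0.03017 m², giving I_d = ε₀ πR² dE/dt = 8.208×10^-5 A.
∮B·dl = μ₀ I_d,enc with I_d,enc = I_d r²/R² = 9.477×10^-6 A; so B = μ₀ I_d,enc/(2πr) = 5.69×10^-11 T.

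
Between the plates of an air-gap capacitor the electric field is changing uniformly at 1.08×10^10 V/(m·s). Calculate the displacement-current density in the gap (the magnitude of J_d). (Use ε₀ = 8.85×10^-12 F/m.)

J_d = ε₀ dE/dt = (8.85×10^-12)(1.08×10^10) = 0.0956 A/m².

0.0956 A/m²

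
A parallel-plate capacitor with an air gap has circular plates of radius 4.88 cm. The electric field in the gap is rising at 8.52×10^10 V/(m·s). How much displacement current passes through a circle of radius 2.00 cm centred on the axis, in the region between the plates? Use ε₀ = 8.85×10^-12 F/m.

9.48×10^-4 A

Total displacement current: I_d = ε₀(πR²)(dE/dt) = (8.85×10^-12)(7.482×10^-3)(8.52×10^10) = 5.642×10^-3 A.
Through an area πr² the displacement current is I_d·(πr²/πR²) = I_d (r/R)² = 9.48×10^-4 A.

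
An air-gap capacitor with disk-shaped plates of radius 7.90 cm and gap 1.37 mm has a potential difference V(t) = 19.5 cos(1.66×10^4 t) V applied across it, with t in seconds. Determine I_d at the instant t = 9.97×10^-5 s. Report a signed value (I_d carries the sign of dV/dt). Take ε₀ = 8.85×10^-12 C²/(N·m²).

-4.09×10^-5 A

dV/dt = (19.5)(1.66×10^4)·−sin(1.65502) = -3.226×10^5 V/s.
I_d = C dV/dt with C = ε₀A/d = (8.85×10^-12)(0.01961)/(1.37×10^-3) = 1.267×10^-10 F, so I_d = (1.267×10^-10)(-3.226×10^5) = -4.09×10^-5 A.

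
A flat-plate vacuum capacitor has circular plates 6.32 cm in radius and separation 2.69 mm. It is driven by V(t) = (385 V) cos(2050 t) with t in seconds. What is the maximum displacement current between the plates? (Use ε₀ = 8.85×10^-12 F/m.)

C = ε₀A/d = (8.85×10^-12)(0.01255)/(2.69×10^-3) = 4.129×10^-11 F; ω = 2050 rad/s.
I_d = C dV/dt, so |I_d|_max = C V₀ ω = (4.129×10^-11)(385)(2050) = 3.26×10^-5 A.

3.26×10^-5 A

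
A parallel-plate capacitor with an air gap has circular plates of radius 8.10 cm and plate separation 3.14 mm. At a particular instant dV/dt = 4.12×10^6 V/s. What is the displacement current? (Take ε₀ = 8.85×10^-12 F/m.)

C = ε₀A/d = (8.85×10^-12)(0.02061)/(3.14×10^-3) = 5.809×10^-11 F.
I_d = C dV/dt = (5.809×10^-11)(4.12×10^6) = 2.39×10^-4 A.

2.39×10^-4 A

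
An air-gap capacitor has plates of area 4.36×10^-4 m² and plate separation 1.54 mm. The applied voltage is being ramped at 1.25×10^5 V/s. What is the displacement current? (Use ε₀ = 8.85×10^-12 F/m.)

3.13×10^-7 A

The displacement current equals the charging current C dV/dt. With C = ε₀A/d = (8.85×10^-12)(4.36×10^-4)/(1.54×10^-3) = 2.506×10^-12 F, I_d = (2.506×10^-12)(1.25×10^5) = 3.13×10^-7 A.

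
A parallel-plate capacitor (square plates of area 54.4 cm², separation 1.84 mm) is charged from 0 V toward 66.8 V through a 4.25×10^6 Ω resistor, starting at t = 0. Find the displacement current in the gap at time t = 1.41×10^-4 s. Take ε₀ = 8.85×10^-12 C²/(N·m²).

4.42×10^-6 A

C = ε₀A/d = (8.85×10^-12)(5.44×10^-3)/(1.84×10^-3) = 2.617×10^-11 F and τ = RC = 1.112×10^-4 s. I_d in the gap equals the RC charging current.
I_d(t) = (V₀/R) e^(−t/τ) = 1.572×10^-5 · e^(−1.268) = 4.42×10^-6 A.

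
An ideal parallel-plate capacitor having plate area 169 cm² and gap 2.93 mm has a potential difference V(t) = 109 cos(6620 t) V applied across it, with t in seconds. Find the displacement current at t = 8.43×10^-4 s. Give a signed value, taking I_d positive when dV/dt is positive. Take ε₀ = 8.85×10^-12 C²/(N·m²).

2.38×10^-5 A

dE/dt = (V₀ω/d)·−sin(ωt) with ωt = 5.58066 rad: (109)(6620)(0.6461)/(2.93×10^-3) = 1.591×10^8 V/(m·s).
I_d = ε₀ A dE/dt = (8.85×10^-12)(0.0169)(1.591×10^8) = 2.38×10^-5 A.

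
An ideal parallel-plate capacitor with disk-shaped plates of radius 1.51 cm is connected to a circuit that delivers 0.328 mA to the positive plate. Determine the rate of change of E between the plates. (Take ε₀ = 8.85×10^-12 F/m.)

5.17×10^10 V/(m·s)

The displacement current between the plates equals the conduction current, I_d = 0.328 mA.
Since I_d = ε₀ A dE/dt, dE/dt = I_d/(ε₀A) = (3.28×10^-4)/((8.85×10^-12)(7.163×10^-4)) = 5.17×10^10 V/(m·s).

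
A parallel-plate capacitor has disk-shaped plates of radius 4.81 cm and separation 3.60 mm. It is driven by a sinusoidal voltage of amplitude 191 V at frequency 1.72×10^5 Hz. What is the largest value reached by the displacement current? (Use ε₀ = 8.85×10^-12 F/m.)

3.69×10^-3 A

The displacement current equals the conduction current C dV/dt, which peaks at C V₀ ω.
With C = ε₀A/d = (8.85×10^-12)(7.268×10^-3)/(3.60×10^-3) = 1.787×10^-11 F and ω = 2πf = 1.081×10^6 rad/s, I_d,max = (1.787×10^-11)(191)(1.081×10^6) = 3.69×10^-3 A.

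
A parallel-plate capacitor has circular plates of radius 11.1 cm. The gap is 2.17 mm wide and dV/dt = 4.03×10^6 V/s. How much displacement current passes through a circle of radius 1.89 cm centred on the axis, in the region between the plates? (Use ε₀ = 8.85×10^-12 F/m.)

With E = V/d, dE/dt = 1.857×10^9 V/(m·s) and πR² = 0.03871 m², giving I_d = ε₀ πR² dE/dt = 6.362×10^-4 A.
Through an area πr² the displacement current is I_d·(πr²/πR²) = I_d (r/R)² = 1.84×10^-5 A.

1.84×10^-5 A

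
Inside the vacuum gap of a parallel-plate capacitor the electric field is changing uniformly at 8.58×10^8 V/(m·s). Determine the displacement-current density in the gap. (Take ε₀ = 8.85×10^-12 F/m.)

J_d = ε₀ dE/dt = (8.85×10^-12)(8.58×10^8) = 7.59×10^-3 A/m².

7.59×10^-3 A/m²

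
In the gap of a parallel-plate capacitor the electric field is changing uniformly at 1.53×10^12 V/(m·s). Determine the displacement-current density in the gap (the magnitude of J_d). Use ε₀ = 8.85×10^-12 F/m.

13.5 A/m²

J_d = ε₀ dE/dt = (8.85×10^-12)(1.53×10^12) = 13.5 A/m².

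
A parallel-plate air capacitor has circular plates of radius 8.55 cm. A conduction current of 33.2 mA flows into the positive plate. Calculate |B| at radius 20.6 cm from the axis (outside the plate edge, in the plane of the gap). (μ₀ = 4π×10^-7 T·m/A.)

By continuity the displacement current in the gap matches the conduction current: I_d = 0.0332 A.
With r > R the enclosed displacement current is the full I_d; B = μ₀ I_d / (2πr) = 3.22×10^-8 T.

3.22×10^-8 T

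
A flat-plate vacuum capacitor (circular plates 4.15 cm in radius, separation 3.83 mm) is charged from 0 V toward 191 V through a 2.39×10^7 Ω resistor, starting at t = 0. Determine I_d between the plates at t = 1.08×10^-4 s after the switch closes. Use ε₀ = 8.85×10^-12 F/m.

C = ε₀A/d = (8.85×10^-12)(5.411×10^-3)/(3.83×10^-3) = 1.250×10^-11 F and τ = RC = 2.988×10^-4 s. I_d in the gap equals the RC charging current.
I_d(t) = (V₀/R) e^(−t/τ) = 7.992×10^-6 · e^(−0.3614) = 5.57×10^-6 A.

5.57×10^-6 A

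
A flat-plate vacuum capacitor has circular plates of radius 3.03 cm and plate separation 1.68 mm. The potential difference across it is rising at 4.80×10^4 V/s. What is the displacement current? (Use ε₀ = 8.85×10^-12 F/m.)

7.29×10^-7 A

C = ε₀A/d = (8.85×10^-12)(2.884×10^-3)/(1.68×10^-3) = 1.519×10^-11 F.
I_d = C dV/dt = (1.519×10^-11)(4.80×10^4) = 7.29×10^-7 A.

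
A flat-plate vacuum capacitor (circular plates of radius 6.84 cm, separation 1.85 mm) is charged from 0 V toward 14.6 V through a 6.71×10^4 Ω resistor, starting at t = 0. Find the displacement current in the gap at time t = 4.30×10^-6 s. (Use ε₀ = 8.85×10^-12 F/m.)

With C = ε₀A/d = (8.85×10^-12)(0.01470)/(1.85×10^-3) = 7.032×10^-11 F, the time constant is τ = RC = 4.718×10^-6 s, so t/τ = 0.9114 and e^(−t/τ) = 0.4020.
I_d = I_cond = (V₀/R) e^(−t/τ) = (2.176×10^-4)(0.4020) = 8.75×10^-5 A.

8.75×10^-5 A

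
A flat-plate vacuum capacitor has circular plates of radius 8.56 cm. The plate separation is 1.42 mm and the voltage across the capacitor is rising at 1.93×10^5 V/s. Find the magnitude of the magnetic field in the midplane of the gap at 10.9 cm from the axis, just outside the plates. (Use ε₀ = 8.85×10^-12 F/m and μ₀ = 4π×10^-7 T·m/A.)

5.08×10^-11 T

I_d = C dV/dt with C = ε₀πR²/d = 1.435×10^-10 F, so I_d = (1.435×10^-10)(1.93×10^5) = 2.770×10^-5 A.
For r ≥ R the full I_d is enclosed: B = μ₀ I_d/(2πr) = (4π×10^-7)(2.770×10^-5)/(2π·0.109) = 5.08×10^-11 T.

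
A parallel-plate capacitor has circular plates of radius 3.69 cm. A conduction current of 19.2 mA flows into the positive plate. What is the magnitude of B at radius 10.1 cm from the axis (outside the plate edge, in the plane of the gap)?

No conduction current crosses the gap, so I_d there equals the 0.0192 A in the leads.
Outside the plates the loop encloses all of I_d, so B·2πr = μ₀ I_d and B = 3.80×10^-8 T.

3.80×10^-8 T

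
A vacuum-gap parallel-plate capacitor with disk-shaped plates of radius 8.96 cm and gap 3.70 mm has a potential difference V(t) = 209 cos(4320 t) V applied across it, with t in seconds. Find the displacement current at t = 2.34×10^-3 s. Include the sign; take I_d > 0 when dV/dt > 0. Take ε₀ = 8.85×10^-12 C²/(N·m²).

3.44×10^-5 A

dE/dt = (V₀ω/d)·−sin(ωt) with ωt = 10.1088 rad: (209)(4320)(0.6319)/(3.70×10^-3) = 1.542×10^8 V/(m·s).
I_d = ε₀ A dE/dt = (8.85×10^-12)(0.02522)(1.542×10^8) = 3.44×10^-5 A.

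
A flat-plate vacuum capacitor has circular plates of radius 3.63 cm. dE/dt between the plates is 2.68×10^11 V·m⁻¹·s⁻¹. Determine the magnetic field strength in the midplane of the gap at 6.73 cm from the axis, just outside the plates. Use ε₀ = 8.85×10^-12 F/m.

2.92×10^-8 T

Through the whole plate area (πR² = 4.140×10^-3 m²), I_d = ε₀ πR² dE/dt = 9.819×10^-3 A.
Outside the plates the loop encloses all of I_d, so B·2πr = μ₀ I_d and B = 2.92×10^-8 T.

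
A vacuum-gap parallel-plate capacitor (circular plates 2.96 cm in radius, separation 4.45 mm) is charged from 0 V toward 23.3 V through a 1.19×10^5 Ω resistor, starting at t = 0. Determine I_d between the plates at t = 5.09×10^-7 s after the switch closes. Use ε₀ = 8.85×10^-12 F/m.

8.96×10^-5 A

C = ε₀A/d = (8.85×10^-12)(2.753×10^-3)/(4.45×10^-3) = 5.475×10^-12 F, so τ = RC = 6.515×10^-7 s.
The conduction current is I(t) = (V₀/R) e^(−t/τ), and the displacement current between the plates equals it.
t/τ = 0.7813; I_d = (23.3/1.19×10^5) · e^(−0.7813) = (1.958×10^-4)(0.4578) = 8.96×10^-5 A.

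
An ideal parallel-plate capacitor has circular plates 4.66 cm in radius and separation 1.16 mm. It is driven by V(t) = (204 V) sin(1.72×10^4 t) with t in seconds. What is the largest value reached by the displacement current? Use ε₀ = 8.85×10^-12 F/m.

1.83×10^-4 A

C = ε₀A/d = (8.85×10^-12)(6.822×10^-3)/(1.16×10^-3) = 5.205×10^-11 F; ω = 1.72×10^4 rad/s.
I_d = C dV/dt, so |I_d|_max = C V₀ ω = (5.205×10^-11)(204)(1.72×10^4) = 1.83×10^-4 A.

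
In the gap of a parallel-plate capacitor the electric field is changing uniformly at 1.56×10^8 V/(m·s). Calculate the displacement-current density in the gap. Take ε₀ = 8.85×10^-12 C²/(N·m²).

1.38×10^-3 A/m²

J_d = ε₀ dE/dt = (8.85×10^-12)(1.56×10^8) = 1.38×10^-3 A/m².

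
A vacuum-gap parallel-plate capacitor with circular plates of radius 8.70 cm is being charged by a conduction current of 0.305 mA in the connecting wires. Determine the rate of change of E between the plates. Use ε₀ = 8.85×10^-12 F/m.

By continuity, I_d in the gap equals the 0.305 mA flowing in the wire.
Since I_d = ε₀ A dE/dt, dE/dt = I_d/(ε₀A) = (3.05×10^-4)/((8.85×10^-12)(0.02378)) = 1.45×10^9 V/(m·s).

1.45×10^9 V/(m·s)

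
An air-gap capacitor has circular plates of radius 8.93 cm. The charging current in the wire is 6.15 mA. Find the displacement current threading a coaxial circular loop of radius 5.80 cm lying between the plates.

2.59×10^-3 A

Between the plates the displacement current equals the wire current: I_d = 6.15 mA = 6.15×10^-3 A.
Through an area πr² the displacement current is I_d·(πr²/πR²) = I_d (r/R)² = 2.59×10^-3 A.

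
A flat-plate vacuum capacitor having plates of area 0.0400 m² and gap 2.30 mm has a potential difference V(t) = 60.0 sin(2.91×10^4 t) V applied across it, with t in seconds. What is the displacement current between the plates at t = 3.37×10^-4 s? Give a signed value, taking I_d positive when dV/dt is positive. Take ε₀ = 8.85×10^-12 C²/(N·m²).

-2.49×10^-4 A

dV/dt = (60.0)(2.91×10^4)·cos(9.8067) = -1.620×10^6 V/s.
I_d = C dV/dt with C = ε₀A/d = (8.85×10^-12)(0.0400)/(2.30×10^-3) = 1.539×10^-10 F, so I_d = (1.539×10^-10)(-1.620×10^6) = -2.49×10^-4 A.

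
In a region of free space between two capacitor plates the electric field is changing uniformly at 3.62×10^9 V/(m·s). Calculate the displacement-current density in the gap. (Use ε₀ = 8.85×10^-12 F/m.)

The displacement-current density is ε₀ ∂E/∂t = (8.85×10^-12)(3.62×10^9) = 0.0320 A/m².

0.0320 A/m²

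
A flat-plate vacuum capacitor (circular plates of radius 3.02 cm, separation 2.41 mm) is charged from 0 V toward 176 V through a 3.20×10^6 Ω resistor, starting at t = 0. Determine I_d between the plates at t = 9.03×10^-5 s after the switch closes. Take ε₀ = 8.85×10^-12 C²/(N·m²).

With C = ε₀A/d = (8.85×10^-12)(2.865×10^-3)/(2.41×10^-3) = 1.052×10^-11 F, the time constant is τ = RC = 3.366×10^-5 s, so t/τ = 2.683 and e^(−t/τ) = 0.06836.
I_d = I_cond = (V₀/R) e^(−t/τ) = (5.500×10^-5)(0.06836) = 3.76×10^-6 A.

3.76×10^-6 A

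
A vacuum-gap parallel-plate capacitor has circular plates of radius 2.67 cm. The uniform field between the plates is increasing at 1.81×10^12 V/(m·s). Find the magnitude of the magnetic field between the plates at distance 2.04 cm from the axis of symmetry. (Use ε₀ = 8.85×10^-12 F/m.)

Total displacement current: I_d = ε₀(πR²)(dE/dt) = (8.85×10^-12)(2.240×10^-3)(1.81×10^12) = 0.03588 A.
∮B·dl = μ₀ I_d,enc with I_d,enc = I_d r²/R² = 0.02095 A; so B = μ₀ I_d,enc/(2πr) = 2.05×10^-7 T.

2.05×10^-7 T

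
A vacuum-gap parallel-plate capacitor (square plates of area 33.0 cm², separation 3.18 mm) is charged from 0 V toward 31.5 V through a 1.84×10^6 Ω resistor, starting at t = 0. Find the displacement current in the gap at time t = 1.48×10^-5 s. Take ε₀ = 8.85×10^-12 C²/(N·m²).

C = ε₀A/d = (8.85×10^-12)(3.30×10^-3)/(3.18×10^-3) = 9.184×10^-12 F and τ = RC = 1.690×10^-5 s. I_d in the gap equals the RC charging current.
I_d(t) = (V₀/R) e^(−t/τ) = 1.712×10^-5 · e^(−0.8757) = 7.13×10^-6 A.

7.13×10^-6 A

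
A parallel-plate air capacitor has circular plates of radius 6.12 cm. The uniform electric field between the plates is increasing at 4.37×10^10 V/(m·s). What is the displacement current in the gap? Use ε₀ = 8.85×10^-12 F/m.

4.55×10^-3 A

I_d = ε₀ A (dE/dt) = (8.85×10^-12)(0.01177 m²)(4.37×10^10) = 4.55×10^-3 A.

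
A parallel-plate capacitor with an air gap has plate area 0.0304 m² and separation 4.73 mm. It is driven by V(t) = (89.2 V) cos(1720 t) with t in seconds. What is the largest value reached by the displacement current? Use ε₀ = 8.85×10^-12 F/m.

C = ε₀A/d = (8.85×10^-12)(0.0304)/(4.73×10^-3) = 5.688×10^-11 F; ω = 1720 rad/s.
I_d = C dV/dt, so |I_d|_max = C V₀ ω = (5.688×10^-11)(89.2)(1720) = 8.73×10^-6 A.

8.73×10^-6 A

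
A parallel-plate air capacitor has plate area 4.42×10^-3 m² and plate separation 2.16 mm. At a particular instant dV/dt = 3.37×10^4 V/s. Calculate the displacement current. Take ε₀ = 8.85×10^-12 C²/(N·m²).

6.10×10^-7 A

E = V/d so dE/dt = (dV/dt)/d = 1.560×10^7 V/(m·s), and I_d = ε₀ A dE/dt = (8.85×10^-12)(4.42×10^-3)(1.560×10^7) = 6.10×10^-7 A.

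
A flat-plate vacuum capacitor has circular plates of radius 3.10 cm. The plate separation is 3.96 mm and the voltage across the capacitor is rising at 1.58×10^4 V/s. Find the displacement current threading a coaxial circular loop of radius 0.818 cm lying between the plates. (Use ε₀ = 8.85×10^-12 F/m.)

7.42×10^-9 A

I_d = C dV/dt with C = ε₀πR²/d = 6.747×10^-12 F, so I_d = (6.747×10^-12)(1.58×10^4) = 1.066×10^-7 A.
Through an area πr² the displacement current is I_d·(πr²/πR²) = I_d (r/R)² = 7.42×10^-9 A.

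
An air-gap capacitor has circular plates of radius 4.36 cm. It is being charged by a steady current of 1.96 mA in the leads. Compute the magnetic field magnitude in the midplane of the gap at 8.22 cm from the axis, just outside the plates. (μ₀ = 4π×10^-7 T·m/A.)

4.77×10^-9 T

By continuity the displacement current in the gap matches the conduction current: I_d = 1.96×10^-3 A.
With r > R the enclosed displacement current is the full I_d; B = μ₀ I_d / (2πr) = 4.77×10^-9 T.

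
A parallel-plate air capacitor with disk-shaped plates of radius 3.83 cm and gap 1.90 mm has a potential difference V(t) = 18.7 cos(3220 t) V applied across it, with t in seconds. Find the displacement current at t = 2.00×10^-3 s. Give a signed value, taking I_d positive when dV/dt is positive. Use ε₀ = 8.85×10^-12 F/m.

-2.02×10^-7 A

dV/dt = (18.7)(3220)·−sin(6.44) = -9404 V/s.
I_d = C dV/dt with C = ε₀A/d = (8.85×10^-12)(4.608×10^-3)/(1.90×10^-3) = 2.146×10^-11 F, so I_d = (2.146×10^-11)(-9404) = -2.02×10^-7 A.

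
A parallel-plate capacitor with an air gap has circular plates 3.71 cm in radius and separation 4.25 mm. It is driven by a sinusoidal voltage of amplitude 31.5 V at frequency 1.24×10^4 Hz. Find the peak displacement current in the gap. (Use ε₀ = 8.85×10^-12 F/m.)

The displacement current equals the conduction current C dV/dt, which peaks at C V₀ ω.
With C = ε₀A/d = (8.85×10^-12)(4.324×10^-3)/(4.25×10^-3) = 9.004×10^-12 F and ω = 2πf = 7.791×10^4 rad/s, I_d,max = (9.004×10^-12)(31.5)(7.791×10^4) = 2.21×10^-5 A.

2.21×10^-5 A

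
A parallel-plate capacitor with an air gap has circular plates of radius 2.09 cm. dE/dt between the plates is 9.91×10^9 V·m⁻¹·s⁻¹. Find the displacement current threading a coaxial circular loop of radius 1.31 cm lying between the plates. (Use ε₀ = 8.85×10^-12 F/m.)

Through the whole plate area (πR² = 1.372×10^-3 m²), I_d = ε₀ πR² dE/dt = 1.203×10^-4 A.
The field is uniform, so I_d,enc = I_d (r/R)² = (1.203×10^-4)(1.31/2.09)² = 4.73×10^-5 A.

4.73×10^-5 A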